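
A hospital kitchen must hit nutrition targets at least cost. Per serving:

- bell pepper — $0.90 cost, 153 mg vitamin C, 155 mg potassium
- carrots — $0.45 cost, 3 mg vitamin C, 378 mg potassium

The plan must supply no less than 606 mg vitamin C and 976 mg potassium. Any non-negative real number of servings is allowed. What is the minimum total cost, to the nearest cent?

$3.98

An LP optimum is at a vertex; with two nutrient constraints at most two foods are used. Check each candidate.
bell pepper only: max(606/153, 976/155) = 6.297 servings → $5.67.
carrots only: max(606/3, 976/378) = 202 servings → $90.90.
bell pepper + carrots with both tight: 3.942 servings and 0.9656 servings → $3.98.
So the least-cost plan costs $3.98.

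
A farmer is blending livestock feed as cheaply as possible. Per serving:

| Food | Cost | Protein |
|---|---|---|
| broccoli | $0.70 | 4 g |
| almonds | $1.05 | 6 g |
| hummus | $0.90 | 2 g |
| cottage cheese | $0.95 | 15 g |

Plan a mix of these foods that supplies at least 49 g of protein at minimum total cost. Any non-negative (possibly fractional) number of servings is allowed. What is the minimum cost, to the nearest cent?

Cost per g of protein: cottage cheese $0.0633, broccoli $0.1750, almonds $0.1750, hummus $0.4500.
With no serving limits, use only cottage cheese: 49 g / 15 g = 3.267 servings × $0.95 = $3.10.

$3.10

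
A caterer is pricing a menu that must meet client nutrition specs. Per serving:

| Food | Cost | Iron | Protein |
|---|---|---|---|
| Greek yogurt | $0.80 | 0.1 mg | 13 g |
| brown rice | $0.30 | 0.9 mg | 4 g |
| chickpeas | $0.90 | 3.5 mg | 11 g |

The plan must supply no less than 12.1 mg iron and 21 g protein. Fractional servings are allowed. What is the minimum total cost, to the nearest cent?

$3.11

This is a tiny linear program; its minimum lies at a vertex of the feasible set. List the vertices and price them.
Greek yogurt only: max(12.1/0.1, 21/13) = 121 servings → $96.80.
brown rice only: max(12.1/0.9, 21/4) = 13.44 servings → $4.03.
chickpeas only: max(12.1/3.5, 21/11) = 3.457 servings → $3.11.
Greek yogurt + brown rice with both targets exact would need a negative amount; discard.
Greek yogurt + chickpeas: intersection lies outside the first quadrant.
brown rice + chickpeas: intersection lies outside the first quadrant.
So the least-cost plan costs $3.11.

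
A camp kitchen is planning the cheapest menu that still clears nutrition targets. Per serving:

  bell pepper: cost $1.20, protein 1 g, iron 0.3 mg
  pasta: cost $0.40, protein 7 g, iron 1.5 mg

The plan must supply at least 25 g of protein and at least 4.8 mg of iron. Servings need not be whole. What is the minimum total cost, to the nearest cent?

$1.43

An LP optimum is at a vertex; with two nutrient constraints at most two foods are used. Check each candidate.
bell pepper only: max(25/1, 4.8/0.3) = 25 servings → $30.00.
pasta only: max(25/7, 4.8/1.5) = 3.571 servings → $1.43.
bell pepper + pasta: the both-tight solution has a negative serving — not a feasible corner.
The minimum over all feasible corners is $1.43.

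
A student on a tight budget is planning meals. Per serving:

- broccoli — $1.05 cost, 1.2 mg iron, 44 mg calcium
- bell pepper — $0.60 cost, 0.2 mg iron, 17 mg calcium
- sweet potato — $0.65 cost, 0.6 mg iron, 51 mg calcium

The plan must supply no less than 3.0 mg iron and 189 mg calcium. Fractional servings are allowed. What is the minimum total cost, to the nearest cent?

$2.97

This is a tiny linear program; its minimum lies at a vertex of the feasible set. List the vertices and price them.
broccoli only: max(3.0/1.2, 189/44) = 4.295 servings → $4.51.
bell pepper only: max(3.0/0.2, 189/17) = 15 servings → $9.00.
sweet potato only: max(3.0/0.6, 189/51) = 5 servings → $3.25.
broccoli + bell pepper with both tight: 1.138 servings and 8.172 servings → $6.10.
broccoli + sweet potato with both tight: 1.138 servings and 2.724 servings → $2.97.
bell pepper + sweet potato (both tight): parallel constraints — no distinct corner.
Cheapest feasible corner: $2.97.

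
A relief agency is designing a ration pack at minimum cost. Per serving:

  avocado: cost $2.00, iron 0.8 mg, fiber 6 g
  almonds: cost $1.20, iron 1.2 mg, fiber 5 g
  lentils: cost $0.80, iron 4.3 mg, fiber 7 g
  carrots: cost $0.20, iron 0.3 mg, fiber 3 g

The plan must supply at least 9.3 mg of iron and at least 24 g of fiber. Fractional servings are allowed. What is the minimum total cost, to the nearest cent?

$2.24

At the optimum either one food covers both requirements or two foods hit both targets exactly; no other combination can be cheaper.
avocado only: max(9.3/0.8, 24/6) = 11.62 servings → $23.25.
almonds only: max(9.3/1.2, 24/5) = 7.75 servings → $9.30.
lentils only: max(9.3/4.3, 24/7) = 3.429 servings → $2.74.
carrots only: max(9.3/0.3, 24/3) = 31 servings → $6.20.
avocado + almonds: the both-tight solution has a negative serving — not a feasible corner.
avocado + lentils with both tight: 1.886 servings and 1.812 servings → $5.22.
avocado + carrots: the both-tight solution has a negative serving — not a feasible corner.
almonds + lentils with both tight: 2.908 servings and 1.351 servings → $4.57.
almonds + carrots: the both-tight solution has a negative serving — not a feasible corner.
lentils + carrots with both tight: 1.917 servings and 3.528 servings → $2.24.
Cheapest feasible corner: $2.24.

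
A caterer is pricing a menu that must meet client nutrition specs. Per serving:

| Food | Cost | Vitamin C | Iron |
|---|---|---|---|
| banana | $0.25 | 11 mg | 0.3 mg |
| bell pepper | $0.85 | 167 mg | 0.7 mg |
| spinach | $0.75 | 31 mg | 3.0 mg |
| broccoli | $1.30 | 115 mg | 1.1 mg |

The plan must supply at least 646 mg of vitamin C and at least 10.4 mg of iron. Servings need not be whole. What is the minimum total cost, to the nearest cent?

$4.88

Check every corner: each single food scaled to meet both minima, and each pair solved so both constraints bind.
banana only: max(646/11, 10.4/0.3) = 58.73 servings → $14.68.
bell pepper only: max(646/167, 10.4/0.7) = 14.86 servings → $12.63.
spinach only: max(646/31, 10.4/3.0) = 20.84 servings → $15.63.
broccoli only: max(646/115, 10.4/1.1) = 9.455 servings → $12.29.
banana + bell pepper with both tight: 30.3 servings and 1.873 servings → $9.17.
banana + spinach: the both-tight solution has a negative serving — not a feasible corner.
banana + broccoli with both tight: 21.67 servings and 3.545 servings → $10.03.
bell pepper + spinach with both tight: 3.371 servings and 2.68 servings → $4.88.
bell pepper + broccoli with both targets exact would need a negative amount; discard.
spinach + broccoli with both tight: 1.561 servings and 5.197 servings → $7.93.
The minimum over all feasible corners is $4.88.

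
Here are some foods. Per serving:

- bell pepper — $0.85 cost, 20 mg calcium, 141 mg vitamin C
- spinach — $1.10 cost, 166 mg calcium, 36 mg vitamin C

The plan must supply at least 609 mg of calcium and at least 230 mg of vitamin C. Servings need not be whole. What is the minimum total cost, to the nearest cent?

bell pepper only: max(609/20, 230/141) = 30.45 servings → $25.88.
spinach only: max(609/166, 230/36) = 6.389 servings → $7.03.
bell pepper + spinach with both tight: 0.7166 servings and 3.582 servings → $4.55.
Cheapest feasible corner: $4.55.

$4.55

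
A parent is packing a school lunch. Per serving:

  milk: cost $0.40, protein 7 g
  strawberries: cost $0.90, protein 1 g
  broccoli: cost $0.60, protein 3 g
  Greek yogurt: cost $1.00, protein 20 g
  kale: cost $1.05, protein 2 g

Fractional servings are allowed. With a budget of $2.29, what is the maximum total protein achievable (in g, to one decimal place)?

Protein per dollar: Greek yogurt 20, milk 17.5, broccoli 5, kale 1.905, strawberries 1.111.
With no serving limits, spend the whole cost allowance on Greek yogurt: $2.29 / $1.00 × 20 g = 45.8 g.

45.8 g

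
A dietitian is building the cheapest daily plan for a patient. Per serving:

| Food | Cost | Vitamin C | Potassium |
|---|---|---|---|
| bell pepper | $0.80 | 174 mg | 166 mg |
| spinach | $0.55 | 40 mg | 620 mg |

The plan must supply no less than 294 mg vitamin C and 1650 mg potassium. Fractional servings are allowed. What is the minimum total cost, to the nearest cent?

$2.21

With two linear requirements the optimum uses one or two foods; enumerate the corners.
bell pepper only: max(294/174, 1650/166) = 9.94 servings → $7.95.
spinach only: max(294/40, 1650/620) = 7.35 servings → $4.04.
bell pepper + spinach with both tight: 1.149 servings and 2.354 servings → $2.21.
So the least-cost plan costs $2.21.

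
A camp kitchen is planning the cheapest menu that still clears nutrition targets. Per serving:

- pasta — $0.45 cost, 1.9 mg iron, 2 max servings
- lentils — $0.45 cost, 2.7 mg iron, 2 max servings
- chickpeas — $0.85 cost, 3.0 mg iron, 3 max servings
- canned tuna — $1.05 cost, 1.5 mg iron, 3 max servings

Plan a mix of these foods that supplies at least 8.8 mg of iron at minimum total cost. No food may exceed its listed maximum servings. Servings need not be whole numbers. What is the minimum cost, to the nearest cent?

$1.71

Cost per mg of iron: lentils $0.1667, pasta $0.2368, chickpeas $0.2833, canned tuna $0.7000.
Take 2 servings of lentils: +5.4 mg iron for $0.90 (total $0.90, still need 3.4 mg).
Take 1.789 servings of pasta: +3.4 mg iron for $0.81 (total $1.71, still need 0.0 mg).
Greedy by cheapest-per-mg is optimal for a single linear constraint, so the minimum cost is $1.71.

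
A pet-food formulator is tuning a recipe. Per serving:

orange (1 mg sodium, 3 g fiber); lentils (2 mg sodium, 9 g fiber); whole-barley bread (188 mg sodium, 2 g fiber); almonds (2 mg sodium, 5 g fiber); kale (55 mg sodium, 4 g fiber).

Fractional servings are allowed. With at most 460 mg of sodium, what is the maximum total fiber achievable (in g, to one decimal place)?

2070.0 g

Fiber per mg sodium: lentils 4.5, orange 3, almonds 2.5, kale 0.07273, whole-barley bread 0.01064.
With no serving limits, spend the whole sodium allowance on lentils: 460 mg / 2 mg × 9 g = 2070.0 g.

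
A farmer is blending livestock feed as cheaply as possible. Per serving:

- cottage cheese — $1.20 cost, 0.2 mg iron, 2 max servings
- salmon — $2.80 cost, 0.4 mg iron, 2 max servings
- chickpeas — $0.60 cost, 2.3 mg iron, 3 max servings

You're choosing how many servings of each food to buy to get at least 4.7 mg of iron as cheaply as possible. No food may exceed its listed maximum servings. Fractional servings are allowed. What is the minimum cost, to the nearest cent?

Cost per mg of iron: chickpeas $0.2609, cottage cheese $6.0000, salmon $7.0000.
Take 2.043 servings of chickpeas: +4.7 mg iron for $1.23 (total $1.23, still need 0.0 mg).
Filling from the cheapest source first is optimal under one linear minimum: $1.23.

$1.23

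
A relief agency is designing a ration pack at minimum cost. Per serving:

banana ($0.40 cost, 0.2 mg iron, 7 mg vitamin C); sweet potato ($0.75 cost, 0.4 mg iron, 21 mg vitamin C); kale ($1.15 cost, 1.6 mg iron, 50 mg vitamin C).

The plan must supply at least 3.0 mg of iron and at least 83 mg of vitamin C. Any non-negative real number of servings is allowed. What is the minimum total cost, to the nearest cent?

$2.16

Compare the cost at each extreme point of the feasible region.
banana only: max(3.0/0.2, 83/7) = 15 servings → $6.00.
sweet potato only: max(3.0/0.4, 83/21) = 7.5 servings → $5.62.
kale only: max(3.0/1.6, 83/50) = 1.875 servings → $2.16.
banana + sweet potato: the both-tight solution has a negative serving — not a feasible corner.
banana + kale: intersection lies outside the first quadrant.
sweet potato + kale: the both-tight solution has a negative serving — not a feasible corner.
So the least-cost plan costs $2.16.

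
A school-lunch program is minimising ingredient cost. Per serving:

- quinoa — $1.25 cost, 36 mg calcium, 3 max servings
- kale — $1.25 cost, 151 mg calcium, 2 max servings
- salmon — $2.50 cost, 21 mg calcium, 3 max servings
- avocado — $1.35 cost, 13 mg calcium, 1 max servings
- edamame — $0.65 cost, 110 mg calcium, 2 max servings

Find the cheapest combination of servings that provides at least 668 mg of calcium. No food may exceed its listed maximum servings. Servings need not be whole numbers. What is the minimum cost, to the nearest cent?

Cost per mg of calcium: edamame $0.0059, kale $0.0083, quinoa $0.0347, avocado $0.1038, salmon $0.1190.
Take 2 servings of edamame: +220.0 mg calcium for $1.30 (total $1.30, still need 448.0 mg).
Take 2 servings of kale: +302.0 mg calcium for $2.50 (total $3.80, still need 146.0 mg).
Take 3 servings of quinoa: +108.0 mg calcium for $3.75 (total $7.55, still need 38.0 mg).
Take 1 serving of avocado: +13.0 mg calcium for $1.35 (total $8.90, still need 25.0 mg).
Take 1.19 servings of salmon: +25.0 mg calcium for $2.98 (total $11.88, still need 0.0 mg).
Filling from the cheapest source first is optimal under one linear minimum: $11.88.

$11.88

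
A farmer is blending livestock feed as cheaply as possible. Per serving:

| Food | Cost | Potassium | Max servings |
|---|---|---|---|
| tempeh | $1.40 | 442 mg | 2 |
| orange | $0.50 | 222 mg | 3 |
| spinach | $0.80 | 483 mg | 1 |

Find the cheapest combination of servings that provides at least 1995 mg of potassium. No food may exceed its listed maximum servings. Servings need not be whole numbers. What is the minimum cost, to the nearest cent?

Cost per mg of potassium: spinach $0.0017, orange $0.0023, tempeh $0.0032.
Take 1 serving of spinach: +483.0 mg potassium for $0.80 (total $0.80, still need 1512.0 mg).
Take 3 servings of orange: +666.0 mg potassium for $1.50 (total $2.30, still need 846.0 mg).
Take 1.914 servings of tempeh: +846.0 mg potassium for $2.68 (total $4.98, still need 0.0 mg).
Filling from the cheapest source first is optimal under one linear minimum: $4.98.

$4.98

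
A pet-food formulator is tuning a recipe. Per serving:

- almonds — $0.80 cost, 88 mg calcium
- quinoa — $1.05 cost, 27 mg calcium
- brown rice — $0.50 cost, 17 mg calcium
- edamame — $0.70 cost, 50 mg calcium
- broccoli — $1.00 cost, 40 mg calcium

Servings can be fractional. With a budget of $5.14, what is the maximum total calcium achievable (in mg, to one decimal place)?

Calcium per dollar: almonds 110, edamame 71.43, broccoli 40, brown rice 34, quinoa 25.71.
With no serving limits, spend the whole cost allowance on almonds: $5.14 / $0.80 × 88 mg = 565.4 mg.

565.4 mg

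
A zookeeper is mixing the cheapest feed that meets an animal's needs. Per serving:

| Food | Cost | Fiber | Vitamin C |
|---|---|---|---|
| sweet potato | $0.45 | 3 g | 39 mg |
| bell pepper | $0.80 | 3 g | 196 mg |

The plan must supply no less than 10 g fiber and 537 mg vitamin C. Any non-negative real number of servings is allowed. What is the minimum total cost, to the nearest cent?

$2.41

For a min-cost LP with two ≥-constraints, a basic feasible solution has at most two positive variables.
sweet potato only: max(10/3, 537/39) = 13.77 servings → $6.20.
bell pepper only: max(10/3, 537/196) = 3.333 servings → $2.67.
sweet potato + bell pepper with both tight: 0.741 servings and 2.592 servings → $2.41.
The minimum over all feasible corners is $2.41.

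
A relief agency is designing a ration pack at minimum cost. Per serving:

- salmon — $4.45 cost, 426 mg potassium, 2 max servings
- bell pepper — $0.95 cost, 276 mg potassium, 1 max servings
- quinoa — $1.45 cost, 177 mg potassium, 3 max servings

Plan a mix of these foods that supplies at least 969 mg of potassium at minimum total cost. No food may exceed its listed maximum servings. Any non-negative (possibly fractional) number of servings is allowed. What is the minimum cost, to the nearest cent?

$6.99

Cost per mg of potassium: bell pepper $0.0034, quinoa $0.0082, salmon $0.0104.
Take 1 serving of bell pepper: +276.0 mg potassium for $0.95 (total $0.95, still need 693.0 mg).
Take 3 servings of quinoa: +531.0 mg potassium for $4.35 (total $5.30, still need 162.0 mg).
Take 0.3803 servings of salmon: +162.0 mg potassium for $1.69 (total $6.99, still need 0.0 mg).
Greedy by cheapest-per-mg is optimal for a single linear constraint, so the minimum cost is $6.99.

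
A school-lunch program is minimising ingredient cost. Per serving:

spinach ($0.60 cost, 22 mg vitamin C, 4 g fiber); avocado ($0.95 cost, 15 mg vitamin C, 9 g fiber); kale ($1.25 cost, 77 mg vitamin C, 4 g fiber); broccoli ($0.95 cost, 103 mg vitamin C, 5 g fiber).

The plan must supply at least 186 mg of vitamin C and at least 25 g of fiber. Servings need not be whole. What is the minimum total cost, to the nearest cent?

$3.28

With two linear requirements the optimum uses one or two foods; enumerate the corners.
spinach only: max(186/22, 25/4) = 8.455 servings → $5.07.
avocado only: max(186/15, 25/9) = 12.4 servings → $11.78.
kale only: max(186/77, 25/4) = 6.25 servings → $7.81.
broccoli only: max(186/103, 25/5) = 5 servings → $4.75.
spinach + avocado: intersection lies outside the first quadrant.
spinach + kale with both tight: 5.368 servings and 0.8818 servings → $4.32.
spinach + broccoli with both tight: 5.447 servings and 0.6424 servings → $3.88.
avocado + kale with both tight: 1.866 servings and 2.052 servings → $4.34.
avocado + broccoli with both tight: 1.931 servings and 1.525 servings → $3.28.
kale + broccoli: intersection lies outside the first quadrant.
So the least-cost plan costs $3.28.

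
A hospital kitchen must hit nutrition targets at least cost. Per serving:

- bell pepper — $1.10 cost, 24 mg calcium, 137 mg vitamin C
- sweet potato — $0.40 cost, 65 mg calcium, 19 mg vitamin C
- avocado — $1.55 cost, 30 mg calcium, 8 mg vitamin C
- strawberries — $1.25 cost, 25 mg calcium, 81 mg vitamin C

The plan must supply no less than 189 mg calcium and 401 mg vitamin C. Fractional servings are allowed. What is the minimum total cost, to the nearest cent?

$3.70

Minimising a linear cost over {calcium ≥ 189, vitamin C ≥ 401, servings ≥ 0} — the optimum is at a vertex, using one or two foods.
bell pepper only: max(189/24, 401/137) = 7.875 servings → $8.66.
sweet potato only: max(189/65, 401/19) = 21.11 servings → $8.44.
avocado only: max(189/30, 401/8) = 50.12 servings → $77.69.
strawberries only: max(189/25, 401/81) = 7.56 servings → $9.45.
bell pepper + sweet potato with both tight: 2.66 servings and 1.926 servings → $3.70.
bell pepper + avocado with both tight: 2.685 servings and 4.152 servings → $9.39.
bell pepper + strawberries: the both-tight solution has a negative serving — not a feasible corner.
sweet potato + avocado with both targets exact would need a negative amount; discard.
sweet potato + strawberries with both tight: 1.103 servings and 4.692 servings → $6.31.
avocado + strawberries with both tight: 2.37 servings and 4.717 servings → $9.57.
So the least-cost plan costs $3.70.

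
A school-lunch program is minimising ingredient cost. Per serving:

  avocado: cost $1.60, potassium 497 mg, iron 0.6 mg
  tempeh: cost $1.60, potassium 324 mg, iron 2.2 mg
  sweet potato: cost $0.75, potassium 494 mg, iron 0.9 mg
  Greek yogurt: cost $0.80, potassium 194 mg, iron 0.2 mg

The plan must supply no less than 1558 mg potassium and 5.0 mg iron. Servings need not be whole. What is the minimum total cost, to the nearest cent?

$3.85

For a min-cost LP with two ≥-constraints, a basic feasible solution has at most two positive variables.
avocado only: max(1558/497, 5.0/0.6) = 8.333 servings → $13.33.
tempeh only: max(1558/324, 5.0/2.2) = 4.809 servings → $7.69.
sweet potato only: max(1558/494, 5.0/0.9) = 5.556 servings → $4.17.
Greek yogurt only: max(1558/194, 5.0/0.2) = 25 servings → $20.00.
avocado + tempeh with both tight: 2.011 servings and 1.724 servings → $5.98.
avocado + sweet potato: intersection lies outside the first quadrant.
avocado + Greek yogurt: intersection lies outside the first quadrant.
tempeh + sweet potato with both tight: 1.343 servings and 2.273 servings → $3.85.
tempeh + Greek yogurt with both tight: 1.819 servings and 4.993 servings → $6.90.
sweet potato + Greek yogurt: the both-tight solution has a negative serving — not a feasible corner.
Cheapest feasible corner: $3.85.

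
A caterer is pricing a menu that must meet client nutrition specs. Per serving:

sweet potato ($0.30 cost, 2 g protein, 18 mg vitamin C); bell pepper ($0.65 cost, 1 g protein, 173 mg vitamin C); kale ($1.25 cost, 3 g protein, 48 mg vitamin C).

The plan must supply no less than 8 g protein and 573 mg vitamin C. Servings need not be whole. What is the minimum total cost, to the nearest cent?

An LP optimum is at a vertex; with two nutrient constraints at most two foods are used. Check each candidate.
sweet potato only: max(8/2, 573/18) = 31.83 servings → $9.55.
bell pepper only: max(8/1, 573/173) = 8 servings → $5.20.
kale only: max(8/3, 573/48) = 11.94 servings → $14.92.
sweet potato + bell pepper with both tight: 2.473 servings and 3.055 servings → $2.73.
sweet potato + kale with both targets exact would need a negative amount; discard.
bell pepper + kale with both tight: 2.834 servings and 1.722 servings → $3.99.
The minimum over all feasible corners is $2.73.

$2.73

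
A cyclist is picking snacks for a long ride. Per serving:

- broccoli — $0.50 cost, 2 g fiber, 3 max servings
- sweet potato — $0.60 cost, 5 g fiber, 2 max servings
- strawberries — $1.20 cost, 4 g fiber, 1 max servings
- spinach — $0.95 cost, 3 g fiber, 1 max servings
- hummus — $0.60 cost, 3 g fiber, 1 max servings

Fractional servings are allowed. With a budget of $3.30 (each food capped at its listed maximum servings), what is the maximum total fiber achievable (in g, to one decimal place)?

19.0 g

Fiber per dollar: sweet potato 8.333, hummus 5, broccoli 4, strawberries 3.333, spinach 3.158.
Take 2 servings of sweet potato: spends $1.20, +10.0 g fiber (running total 10.0 g).
Take 1 serving of hummus: spends $0.60, +3.0 g fiber (running total 13.0 g).
Take 3 servings of broccoli: spends $1.50, +6.0 g fiber (running total 19.0 g).
Filling greedily by fiber-per-dollar is optimal for one linear limit, giving 19.0 g.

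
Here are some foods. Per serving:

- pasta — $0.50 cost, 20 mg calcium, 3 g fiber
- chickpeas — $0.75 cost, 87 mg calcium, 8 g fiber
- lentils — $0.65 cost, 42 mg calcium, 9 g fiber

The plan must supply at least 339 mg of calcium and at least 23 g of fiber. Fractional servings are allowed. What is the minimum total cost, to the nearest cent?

$2.92

With two linear requirements the optimum uses one or two foods; enumerate the corners.
pasta only: max(339/20, 23/3) = 16.95 servings → $8.47.
chickpeas only: max(339/87, 23/8) = 3.897 servings → $2.92.
lentils only: max(339/42, 23/9) = 8.071 servings → $5.25.
pasta + chickpeas: intersection lies outside the first quadrant.
pasta + lentils with both targets exact would need a negative amount; discard.
chickpeas + lentils: intersection lies outside the first quadrant.
Cheapest feasible corner: $2.92.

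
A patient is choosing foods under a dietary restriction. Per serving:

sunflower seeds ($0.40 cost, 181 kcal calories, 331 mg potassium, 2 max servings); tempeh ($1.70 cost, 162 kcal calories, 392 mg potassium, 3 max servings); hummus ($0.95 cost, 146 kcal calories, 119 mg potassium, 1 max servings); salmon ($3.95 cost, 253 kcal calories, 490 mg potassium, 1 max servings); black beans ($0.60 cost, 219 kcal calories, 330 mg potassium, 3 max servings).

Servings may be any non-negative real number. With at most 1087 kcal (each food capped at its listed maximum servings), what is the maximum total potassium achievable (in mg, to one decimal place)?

2302.4 mg

Potassium per kcal: tempeh 2.42, salmon 1.937, sunflower seeds 1.829, black beans 1.507, hummus 0.8151.
Take 3 servings of tempeh: uses 486 kcal, +1176.0 mg potassium (running total 1176.0 mg).
Take 1 serving of salmon: uses 253 kcal, +490.0 mg potassium (running total 1666.0 mg).
Take 1.923 servings of sunflower seeds: uses 348 kcal, +636.4 mg potassium (running total 2302.4 mg).
Greedy by best ratio exhausts the calories allowance optimally: 2302.4 mg.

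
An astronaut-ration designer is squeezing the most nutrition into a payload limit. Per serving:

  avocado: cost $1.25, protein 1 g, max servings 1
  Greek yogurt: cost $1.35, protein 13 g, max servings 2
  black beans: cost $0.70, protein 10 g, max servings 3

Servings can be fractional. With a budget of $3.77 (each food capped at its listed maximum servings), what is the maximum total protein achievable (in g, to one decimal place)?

Protein per dollar: black beans 14.29, Greek yogurt 9.63, avocado 0.8.
Take 3 servings of black beans: spends $2.10, +30.0 g protein (running total 30.0 g).
Take 1.237 servings of Greek yogurt: spends $1.67, +16.1 g protein (running total 46.1 g).
Filling greedily by protein-per-dollar is optimal for one linear limit, giving 46.1 g.

46.1 g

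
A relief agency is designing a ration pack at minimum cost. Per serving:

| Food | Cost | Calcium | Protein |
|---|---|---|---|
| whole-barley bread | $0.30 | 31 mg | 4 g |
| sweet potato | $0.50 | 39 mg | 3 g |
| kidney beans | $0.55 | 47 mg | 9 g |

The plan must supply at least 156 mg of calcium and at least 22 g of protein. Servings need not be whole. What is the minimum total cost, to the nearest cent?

$1.57

The cheapest plan sits at a corner of the feasible region — with two constraints it uses at most two foods.
whole-barley bread only: max(156/31, 22/4) = 5.5 servings → $1.65.
sweet potato only: max(156/39, 22/3) = 7.333 servings → $3.67.
kidney beans only: max(156/47, 22/9) = 3.319 servings → $1.83.
whole-barley bread + sweet potato: intersection lies outside the first quadrant.
whole-barley bread + kidney beans with both tight: 4.066 servings and 0.6374 servings → $1.57.
sweet potato + kidney beans with both tight: 1.762 servings and 1.857 servings → $1.90.
The minimum over all feasible corners is $1.57.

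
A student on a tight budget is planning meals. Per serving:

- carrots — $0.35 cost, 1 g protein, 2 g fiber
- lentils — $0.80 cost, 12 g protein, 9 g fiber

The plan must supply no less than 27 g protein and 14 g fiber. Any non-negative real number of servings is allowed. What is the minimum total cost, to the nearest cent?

The cheapest plan sits at a corner of the feasible region — with two constraints it uses at most two foods.
carrots only: max(27/1, 14/2) = 27 servings → $9.45.
lentils only: max(27/12, 14/9) = 2.25 servings → $1.80.
carrots + lentils: the both-tight solution has a negative serving — not a feasible corner.
Cheapest feasible corner: $1.80.

$1.80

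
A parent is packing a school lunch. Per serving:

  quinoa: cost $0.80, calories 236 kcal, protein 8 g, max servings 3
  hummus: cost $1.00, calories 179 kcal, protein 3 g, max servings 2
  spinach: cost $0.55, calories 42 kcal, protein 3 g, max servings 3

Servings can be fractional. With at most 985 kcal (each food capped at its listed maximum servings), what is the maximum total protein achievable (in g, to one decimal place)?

Protein per kcal: spinach 0.07143, quinoa 0.0339, hummus 0.01676.
Take 3 servings of spinach: uses 126 kcal, +9.0 g protein (running total 9.0 g).
Take 3 servings of quinoa: uses 708 kcal, +24.0 g protein (running total 33.0 g).
Take 0.8436 servings of hummus: uses 151 kcal, +2.5 g protein (running total 35.5 g).
Filling greedily by protein-per-kcal is optimal for one linear limit, giving 35.5 g.

35.5 g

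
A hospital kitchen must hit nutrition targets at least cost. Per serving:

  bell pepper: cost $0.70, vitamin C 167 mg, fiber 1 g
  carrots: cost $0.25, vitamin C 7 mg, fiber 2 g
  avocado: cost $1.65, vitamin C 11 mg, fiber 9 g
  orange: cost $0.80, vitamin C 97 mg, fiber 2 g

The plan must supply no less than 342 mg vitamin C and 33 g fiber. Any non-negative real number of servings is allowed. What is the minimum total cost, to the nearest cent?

An LP optimum is at a vertex; with two nutrient constraints at most two foods are used. Check each candidate.
bell pepper only: max(342/167, 33/1) = 33 servings → $23.10.
carrots only: max(342/7, 33/2) = 48.86 servings → $12.21.
avocado only: max(342/11, 33/9) = 31.09 servings → $51.30.
orange only: max(342/97, 33/2) = 16.5 servings → $13.20.
bell pepper + carrots with both tight: 1.385 servings and 15.81 servings → $4.92.
bell pepper + avocado with both tight: 1.82 servings and 3.464 servings → $6.99.
bell pepper + orange with both targets exact would need a negative amount; discard.
carrots + avocado: intersection lies outside the first quadrant.
carrots + orange with both tight: 13.98 servings and 2.517 servings → $5.51.
avocado + orange with both tight: 2.958 servings and 3.19 servings → $7.43.
So the least-cost plan costs $4.92.

$4.92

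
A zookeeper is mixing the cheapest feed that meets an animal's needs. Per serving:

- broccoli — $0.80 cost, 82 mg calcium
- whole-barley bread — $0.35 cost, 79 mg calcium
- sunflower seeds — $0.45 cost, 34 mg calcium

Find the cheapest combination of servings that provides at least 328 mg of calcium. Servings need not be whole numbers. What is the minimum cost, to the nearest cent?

$1.45

Cost per mg of calcium: whole-barley bread $0.0044, broccoli $0.0098, sunflower seeds $0.0132.
With no serving limits, use only whole-barley bread: 328 mg / 79 mg = 4.152 servings × $0.35 = $1.45.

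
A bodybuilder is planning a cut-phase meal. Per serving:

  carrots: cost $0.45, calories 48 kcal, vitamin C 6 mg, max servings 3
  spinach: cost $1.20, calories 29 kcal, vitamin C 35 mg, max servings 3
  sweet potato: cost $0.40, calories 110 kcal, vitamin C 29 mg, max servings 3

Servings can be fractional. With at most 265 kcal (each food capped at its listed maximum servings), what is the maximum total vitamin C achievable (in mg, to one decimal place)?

Vitamin C per kcal: spinach 1.207, sweet potato 0.2636, carrots 0.125.
Take 3 servings of spinach: uses 87 kcal, +105.0 mg vitamin C (running total 105.0 mg).
Take 1.618 servings of sweet potato: uses 178 kcal, +46.9 mg vitamin C (running total 151.9 mg).
Filling greedily by vitamin C-per-kcal is optimal for one linear limit, giving 151.9 mg.

151.9 mg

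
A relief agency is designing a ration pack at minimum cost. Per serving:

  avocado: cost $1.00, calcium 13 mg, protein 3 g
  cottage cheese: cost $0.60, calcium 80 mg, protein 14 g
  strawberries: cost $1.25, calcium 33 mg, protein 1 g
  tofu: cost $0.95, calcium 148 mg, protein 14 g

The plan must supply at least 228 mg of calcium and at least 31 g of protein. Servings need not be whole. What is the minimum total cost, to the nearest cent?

$1.59

For a min-cost LP with two ≥-constraints, a basic feasible solution has at most two positive variables.
avocado only: max(228/13, 31/3) = 17.54 servings → $17.54.
cottage cheese only: max(228/80, 31/14) = 2.85 servings → $1.71.
strawberries only: max(228/33, 31/1) = 31 servings → $38.75.
tofu only: max(228/148, 31/14) = 2.214 servings → $2.10.
avocado + cottage cheese with both targets exact would need a negative amount; discard.
avocado + strawberries with both tight: 9.244 servings and 3.267 servings → $13.33.
avocado + tofu with both tight: 5.328 servings and 1.073 servings → $6.35.
cottage cheese + strawberries with both tight: 2.081 servings and 1.864 servings → $3.58.
cottage cheese + tofu with both tight: 1.466 servings and 0.7479 servings → $1.59.
strawberries + tofu with both targets exact would need a negative amount; discard.
The minimum over all feasible corners is $1.59.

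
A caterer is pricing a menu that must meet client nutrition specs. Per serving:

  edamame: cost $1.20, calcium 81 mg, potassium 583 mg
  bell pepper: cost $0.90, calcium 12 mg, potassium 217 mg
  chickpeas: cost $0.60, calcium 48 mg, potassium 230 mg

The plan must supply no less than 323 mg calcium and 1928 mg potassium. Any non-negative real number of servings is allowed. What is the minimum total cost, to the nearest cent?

$4.40

Check every corner: each single food scaled to meet both minima, and each pair solved so both constraints bind.
edamame only: max(323/81, 1928/583) = 3.988 servings → $4.79.
bell pepper only: max(323/12, 1928/217) = 26.92 servings → $24.23.
chickpeas only: max(323/48, 1928/230) = 8.383 servings → $5.03.
edamame + bell pepper with both targets exact would need a negative amount; discard.
edamame + chickpeas with both tight: 1.951 servings and 3.436 servings → $4.40.
bell pepper + chickpeas with both tight: 2.384 servings and 6.133 servings → $5.83.
So the least-cost plan costs $4.40.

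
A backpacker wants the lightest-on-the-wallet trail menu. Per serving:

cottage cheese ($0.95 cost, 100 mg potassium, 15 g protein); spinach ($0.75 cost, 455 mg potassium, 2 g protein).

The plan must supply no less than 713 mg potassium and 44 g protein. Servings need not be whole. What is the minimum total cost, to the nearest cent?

$3.38

With two linear requirements the optimum uses one or two foods; enumerate the corners.
cottage cheese only: max(713/100, 44/15) = 7.13 servings → $6.77.
spinach only: max(713/455, 44/2) = 22 servings → $16.50.
cottage cheese + spinach with both tight: 2.807 servings and 0.9502 servings → $3.38.
The minimum over all feasible corners is $3.38.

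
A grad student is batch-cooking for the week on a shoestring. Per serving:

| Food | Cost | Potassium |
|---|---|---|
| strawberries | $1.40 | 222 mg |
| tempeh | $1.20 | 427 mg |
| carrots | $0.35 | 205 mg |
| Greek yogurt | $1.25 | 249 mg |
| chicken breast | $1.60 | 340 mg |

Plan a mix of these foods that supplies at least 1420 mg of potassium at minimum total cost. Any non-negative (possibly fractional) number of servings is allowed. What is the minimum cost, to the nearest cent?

$2.42

Cost per mg of potassium: carrots $0.0017, tempeh $0.0028, chicken breast $0.0047, Greek yogurt $0.0050, strawberries $0.0063.
With no serving limits, use only carrots: 1420 mg / 205 mg = 6.927 servings × $0.35 = $2.42.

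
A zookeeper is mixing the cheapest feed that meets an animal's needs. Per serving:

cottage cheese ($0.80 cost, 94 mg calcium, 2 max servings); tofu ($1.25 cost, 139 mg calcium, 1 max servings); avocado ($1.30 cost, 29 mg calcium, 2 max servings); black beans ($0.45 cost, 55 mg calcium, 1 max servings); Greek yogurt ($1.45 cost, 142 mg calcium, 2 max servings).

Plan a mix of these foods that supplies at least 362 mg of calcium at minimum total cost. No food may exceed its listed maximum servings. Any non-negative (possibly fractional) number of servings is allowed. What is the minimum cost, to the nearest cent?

Cost per mg of calcium: black beans $0.0082, cottage cheese $0.0085, tofu $0.0090, Greek yogurt $0.0102, avocado $0.0448.
Take 1 serving of black beans: +55.0 mg calcium for $0.45 (total $0.45, still need 307.0 mg).
Take 2 servings of cottage cheese: +188.0 mg calcium for $1.60 (total $2.05, still need 119.0 mg).
Take 0.8561 servings of tofu: +119.0 mg calcium for $1.07 (total $3.12, still need 0.0 mg).
Filling from the cheapest source first is optimal under one linear minimum: $3.12.

$3.12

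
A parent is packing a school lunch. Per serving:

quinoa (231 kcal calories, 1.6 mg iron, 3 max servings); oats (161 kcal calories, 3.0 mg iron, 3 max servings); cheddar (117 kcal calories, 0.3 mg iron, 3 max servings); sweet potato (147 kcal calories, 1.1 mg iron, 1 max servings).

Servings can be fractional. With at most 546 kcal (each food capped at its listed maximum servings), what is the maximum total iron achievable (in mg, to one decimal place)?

Iron per kcal: oats 0.01863, sweet potato 0.007483, quinoa 0.006926, cheddar 0.002564.
Take 3 servings of oats: uses 483 kcal, +9.0 mg iron (running total 9.0 mg).
Take 0.4286 servings of sweet potato: uses 63 kcal, +0.5 mg iron (running total 9.5 mg).
Filling greedily by iron-per-kcal is optimal for one linear limit, giving 9.5 mg.

9.5 mg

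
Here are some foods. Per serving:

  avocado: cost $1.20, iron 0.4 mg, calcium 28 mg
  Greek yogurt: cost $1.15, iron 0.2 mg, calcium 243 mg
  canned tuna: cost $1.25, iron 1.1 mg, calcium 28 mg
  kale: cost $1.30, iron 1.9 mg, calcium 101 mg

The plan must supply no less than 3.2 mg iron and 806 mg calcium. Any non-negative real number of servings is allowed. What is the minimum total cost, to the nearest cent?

An LP optimum is at a vertex; with two nutrient constraints at most two foods are used. Check each candidate.
avocado only: max(3.2/0.4, 806/28) = 28.79 servings → $34.54.
Greek yogurt only: max(3.2/0.2, 806/243) = 16 servings → $18.40.
canned tuna only: max(3.2/1.1, 806/28) = 28.79 servings → $35.98.
kale only: max(3.2/1.9, 806/101) = 7.98 servings → $10.37.
avocado + Greek yogurt with both tight: 6.729 servings and 2.541 servings → $11.00.
avocado + canned tuna: the both-tight solution has a negative serving — not a feasible corner.
avocado + kale with both targets exact would need a negative amount; discard.
Greek yogurt + canned tuna with both tight: 3.045 servings and 2.355 servings → $6.45.
Greek yogurt + kale with both tight: 2.737 servings and 1.396 servings → $4.96.
canned tuna + kale: intersection lies outside the first quadrant.
The minimum over all feasible corners is $4.96.

$4.96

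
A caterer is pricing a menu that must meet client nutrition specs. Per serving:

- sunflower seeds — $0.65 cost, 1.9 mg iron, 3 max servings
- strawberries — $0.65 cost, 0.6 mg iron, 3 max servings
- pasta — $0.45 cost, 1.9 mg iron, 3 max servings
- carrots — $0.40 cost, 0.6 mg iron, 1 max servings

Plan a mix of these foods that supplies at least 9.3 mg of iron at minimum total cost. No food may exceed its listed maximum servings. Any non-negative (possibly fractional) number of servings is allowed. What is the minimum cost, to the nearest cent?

Cost per mg of iron: pasta $0.2368, sunflower seeds $0.3421, carrots $0.6667, strawberries $1.0833.
Take 3 servings of pasta: +5.7 mg iron for $1.35 (total $1.35, still need 3.6 mg).
Take 1.895 servings of sunflower seeds: +3.6 mg iron for $1.23 (total $2.58, still need 0.0 mg).
Greedy by cheapest-per-mg is optimal for a single linear constraint, so the minimum cost is $2.58.

$2.58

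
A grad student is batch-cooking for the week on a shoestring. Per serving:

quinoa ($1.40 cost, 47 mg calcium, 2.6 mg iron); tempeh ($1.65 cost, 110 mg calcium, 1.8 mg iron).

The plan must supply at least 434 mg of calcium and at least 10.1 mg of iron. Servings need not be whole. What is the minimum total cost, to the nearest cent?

$7.65

Compare the cost at each extreme point of the feasible region.
quinoa only: max(434/47, 10.1/2.6) = 9.234 servings → $12.93.
tempeh only: max(434/110, 10.1/1.8) = 5.611 servings → $9.26.
quinoa + tempeh with both tight: 1.638 servings and 3.246 servings → $7.65.
So the least-cost plan costs $7.65.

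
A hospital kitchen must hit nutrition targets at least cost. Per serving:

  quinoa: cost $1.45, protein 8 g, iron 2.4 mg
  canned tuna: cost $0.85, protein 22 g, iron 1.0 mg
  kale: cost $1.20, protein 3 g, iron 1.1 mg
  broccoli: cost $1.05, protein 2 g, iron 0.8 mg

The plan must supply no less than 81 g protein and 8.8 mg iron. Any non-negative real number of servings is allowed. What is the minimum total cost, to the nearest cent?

$6.00

At the optimum either one food covers both requirements or two foods hit both targets exactly; no other combination can be cheaper.
quinoa only: max(81/8, 8.8/2.4) = 10.12 servings → $14.68.
canned tuna only: max(81/22, 8.8/1.0) = 8.8 servings → $7.48.
kale only: max(81/3, 8.8/1.1) = 27 servings → $32.40.
broccoli only: max(81/2, 8.8/0.8) = 40.5 servings → $42.52.
quinoa + canned tuna with both tight: 2.513 servings and 2.768 servings → $6.00.
quinoa + kale: intersection lies outside the first quadrant.
quinoa + broccoli with both targets exact would need a negative amount; discard.
canned tuna + kale with both tight: 2.958 servings and 5.311 servings → $8.89.
canned tuna + broccoli with both tight: 3.026 servings and 7.218 servings → $10.15.
kale + broccoli with both targets exact would need a negative amount; discard.
The minimum over all feasible corners is $6.00.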